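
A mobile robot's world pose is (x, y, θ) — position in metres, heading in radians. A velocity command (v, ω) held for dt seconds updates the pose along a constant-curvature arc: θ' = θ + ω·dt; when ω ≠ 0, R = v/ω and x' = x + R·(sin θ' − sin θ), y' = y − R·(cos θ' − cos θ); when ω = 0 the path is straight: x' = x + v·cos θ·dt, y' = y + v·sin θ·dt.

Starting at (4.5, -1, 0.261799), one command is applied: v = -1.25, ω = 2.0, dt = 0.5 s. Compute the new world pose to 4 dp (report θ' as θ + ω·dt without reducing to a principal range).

(4.0664, -1.4136, 1.2618)

θ' = 0.2618 + 2.0·0.5 = 1.2618
R = v/ω = -1.25/2.0 = -0.6250
x' = 4.5 + -0.6250·(sin 1.2618 − sin 0.2618) = 4.0664
y' = -1 − -0.6250·(cos 1.2618 − cos 0.2618) = -1.4136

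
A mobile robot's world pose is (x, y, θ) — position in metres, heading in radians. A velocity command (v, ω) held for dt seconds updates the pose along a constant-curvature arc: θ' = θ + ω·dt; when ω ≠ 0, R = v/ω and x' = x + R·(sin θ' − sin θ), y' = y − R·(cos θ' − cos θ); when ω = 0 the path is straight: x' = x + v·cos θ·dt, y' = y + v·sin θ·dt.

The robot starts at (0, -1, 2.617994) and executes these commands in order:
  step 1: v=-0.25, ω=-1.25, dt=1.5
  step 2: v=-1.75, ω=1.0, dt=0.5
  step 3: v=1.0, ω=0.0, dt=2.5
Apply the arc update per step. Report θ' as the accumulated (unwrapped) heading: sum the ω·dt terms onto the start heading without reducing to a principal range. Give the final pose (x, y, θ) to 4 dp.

(0.3673, 0.3210, 1.2430)

step 1: θ'=0.7430 (R=0.2000) → pose (0.0353, -1.3205, 0.7430)
step 2: θ'=1.2430 (R=-1.7500) → pose (-0.4376, -2.0458, 1.2430)
step 3: θ'=1.2430 (straight) → pose (0.3673, 0.3210, 1.2430)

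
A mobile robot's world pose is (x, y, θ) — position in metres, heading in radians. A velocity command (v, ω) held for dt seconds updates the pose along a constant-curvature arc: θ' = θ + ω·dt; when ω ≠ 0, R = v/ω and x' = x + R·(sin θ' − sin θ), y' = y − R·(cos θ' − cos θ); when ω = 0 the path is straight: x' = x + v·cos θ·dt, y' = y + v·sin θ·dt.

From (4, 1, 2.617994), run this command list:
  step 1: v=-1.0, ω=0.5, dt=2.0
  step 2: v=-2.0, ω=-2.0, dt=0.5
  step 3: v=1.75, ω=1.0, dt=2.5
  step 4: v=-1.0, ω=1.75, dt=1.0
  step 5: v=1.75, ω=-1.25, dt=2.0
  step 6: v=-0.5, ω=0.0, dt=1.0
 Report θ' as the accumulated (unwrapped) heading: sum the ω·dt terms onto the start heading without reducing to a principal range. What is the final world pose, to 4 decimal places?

(5.8117, -2.1923, 4.3680)

step 1: θ'=3.6180 (R=-2.0000) → pose (5.9172, 0.9547, 3.6180)
step 2: θ'=2.6180 (R=1.0000) → pose (6.8758, 0.9321, 2.6180)
step 3: θ'=5.1180 (R=1.7500) → pose (4.3927, -1.2739, 5.1180)
step 4: θ'=6.8680 (R=-0.5714) → pose (3.5522, -1.0229, 6.8680)
step 5: θ'=4.3680 (R=-1.4000) → pose (5.6429, -2.6630, 4.3680)
step 6: θ'=4.3680 (straight) → pose (5.8117, -2.1923, 4.3680)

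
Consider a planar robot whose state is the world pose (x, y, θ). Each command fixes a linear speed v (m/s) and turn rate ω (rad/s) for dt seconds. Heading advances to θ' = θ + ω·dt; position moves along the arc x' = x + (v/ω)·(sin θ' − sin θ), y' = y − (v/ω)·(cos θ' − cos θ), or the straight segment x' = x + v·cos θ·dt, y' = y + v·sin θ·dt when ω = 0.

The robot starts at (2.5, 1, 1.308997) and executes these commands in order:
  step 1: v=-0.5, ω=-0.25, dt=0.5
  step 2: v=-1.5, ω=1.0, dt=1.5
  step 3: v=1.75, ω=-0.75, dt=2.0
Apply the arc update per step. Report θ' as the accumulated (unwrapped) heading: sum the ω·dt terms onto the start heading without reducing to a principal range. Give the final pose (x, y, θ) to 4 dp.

(2.0168, 1.8251, 1.1840)

step 1: θ'=1.1840 (R=2.0000) → pose (2.4204, 0.7632, 1.1840)
step 2: θ'=2.6840 (R=-1.5000) → pose (3.1469, -1.1483, 2.6840)
step 3: θ'=1.1840 (R=-2.3333) → pose (2.0168, 1.8251, 1.1840)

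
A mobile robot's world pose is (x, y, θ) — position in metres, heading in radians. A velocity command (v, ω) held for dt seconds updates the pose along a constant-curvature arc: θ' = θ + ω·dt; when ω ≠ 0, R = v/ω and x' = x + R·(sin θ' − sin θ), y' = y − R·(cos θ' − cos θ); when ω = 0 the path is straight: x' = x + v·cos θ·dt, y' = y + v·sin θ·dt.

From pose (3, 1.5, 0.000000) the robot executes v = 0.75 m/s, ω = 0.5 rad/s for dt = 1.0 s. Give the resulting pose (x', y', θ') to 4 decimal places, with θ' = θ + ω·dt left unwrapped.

θ' = 0.0000 + 0.5·1.0 = 0.5000
R = v/ω = 0.75/0.5 = 1.5000
x' = 3 + 1.5000·(sin 0.5000 − sin 0.0000) = 3.7191
y' = 1.5 − 1.5000·(cos 0.5000 − cos 0.0000) = 1.6836

(3.7191, 1.6836, 0.5000)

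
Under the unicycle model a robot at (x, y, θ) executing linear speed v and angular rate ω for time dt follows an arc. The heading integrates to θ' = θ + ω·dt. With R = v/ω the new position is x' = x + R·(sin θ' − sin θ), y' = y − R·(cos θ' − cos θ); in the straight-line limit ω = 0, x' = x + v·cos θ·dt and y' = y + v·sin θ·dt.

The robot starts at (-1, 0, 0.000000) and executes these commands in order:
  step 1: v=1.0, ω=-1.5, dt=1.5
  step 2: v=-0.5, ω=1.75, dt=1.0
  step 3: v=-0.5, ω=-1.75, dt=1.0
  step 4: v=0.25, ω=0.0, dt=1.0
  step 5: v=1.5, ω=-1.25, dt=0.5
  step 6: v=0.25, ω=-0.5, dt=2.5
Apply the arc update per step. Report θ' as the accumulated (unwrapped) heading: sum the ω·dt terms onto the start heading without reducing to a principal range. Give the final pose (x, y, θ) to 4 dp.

(-1.9745, -0.6181, -4.1250)

step 1: θ'=-2.2500 (R=-0.6667) → pose (-0.4813, -1.0854, -2.2500)
step 2: θ'=-0.5000 (R=-0.2857) → pose (-0.5666, -0.6552, -0.5000)
step 3: θ'=-2.2500 (R=0.2857) → pose (-0.6519, -0.2250, -2.2500)
step 4: θ'=-2.2500 (straight) → pose (-0.8090, -0.4195, -2.2500)
step 5: θ'=-2.8750 (R=-1.2000) → pose (-1.4265, -0.8233, -2.8750)
step 6: θ'=-4.1250 (R=-0.5000) → pose (-1.9745, -0.6181, -4.1250)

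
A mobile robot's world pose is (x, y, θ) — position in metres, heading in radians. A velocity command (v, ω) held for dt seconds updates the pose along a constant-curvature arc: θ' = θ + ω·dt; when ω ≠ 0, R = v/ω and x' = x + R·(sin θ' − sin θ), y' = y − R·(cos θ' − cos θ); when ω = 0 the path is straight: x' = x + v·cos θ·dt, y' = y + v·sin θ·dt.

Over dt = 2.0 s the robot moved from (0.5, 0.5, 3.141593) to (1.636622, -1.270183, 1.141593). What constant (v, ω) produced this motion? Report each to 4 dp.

Δθ = 1.141593 − 3.141593 = -2.000000
ω = Δθ/dt = -2.000000/2.0 = -1.0000
R = −Δy/(cos θ' − cos θ) = 1.2500
v = R·ω = 1.2500·-1.0000 = -1.2500

v = -1.2500, ω = -1.0000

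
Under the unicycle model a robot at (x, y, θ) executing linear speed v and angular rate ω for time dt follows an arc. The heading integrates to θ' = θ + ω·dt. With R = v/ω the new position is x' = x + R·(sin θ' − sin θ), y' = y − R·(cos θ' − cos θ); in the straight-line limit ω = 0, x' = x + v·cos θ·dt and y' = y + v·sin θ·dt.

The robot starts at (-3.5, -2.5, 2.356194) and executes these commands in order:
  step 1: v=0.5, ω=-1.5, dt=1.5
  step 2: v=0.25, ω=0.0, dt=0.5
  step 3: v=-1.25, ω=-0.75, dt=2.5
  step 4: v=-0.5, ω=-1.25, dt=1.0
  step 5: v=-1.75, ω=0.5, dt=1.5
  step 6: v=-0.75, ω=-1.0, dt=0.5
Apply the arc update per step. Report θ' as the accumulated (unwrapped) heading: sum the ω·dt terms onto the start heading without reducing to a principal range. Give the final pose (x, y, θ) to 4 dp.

step 1: θ'=0.1062 (R=-0.3333) → pose (-3.2996, -1.9328, 0.1062)
step 2: θ'=0.1062 (straight) → pose (-3.1753, -1.9196, 0.1062)
step 3: θ'=-1.7688 (R=1.6667) → pose (-4.9861, 0.0655, -1.7688)
step 4: θ'=-3.0188 (R=0.4000) → pose (-4.6429, 0.3838, -3.0188)
step 5: θ'=-2.2688 (R=-3.5000) → pose (-2.3901, 1.6081, -2.2688)
step 6: θ'=-2.7688 (R=0.7500) → pose (-2.0887, 1.8245, -2.7688)

(-2.0887, 1.8245, -2.7688)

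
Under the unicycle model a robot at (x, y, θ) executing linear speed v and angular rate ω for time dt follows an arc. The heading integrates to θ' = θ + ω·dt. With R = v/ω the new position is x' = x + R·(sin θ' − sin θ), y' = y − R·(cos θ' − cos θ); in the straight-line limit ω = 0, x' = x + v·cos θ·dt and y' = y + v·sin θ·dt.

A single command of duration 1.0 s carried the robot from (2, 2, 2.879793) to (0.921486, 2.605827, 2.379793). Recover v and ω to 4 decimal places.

Δθ = 2.379793 − 2.879793 = -0.500000
ω = Δθ/dt = -0.500000/1.0 = -0.5000
R = Δx/(sin θ' − sin θ) = -2.5000
v = R·ω = -2.5000·-0.5000 = 1.2500

v = 1.2500, ω = -0.5000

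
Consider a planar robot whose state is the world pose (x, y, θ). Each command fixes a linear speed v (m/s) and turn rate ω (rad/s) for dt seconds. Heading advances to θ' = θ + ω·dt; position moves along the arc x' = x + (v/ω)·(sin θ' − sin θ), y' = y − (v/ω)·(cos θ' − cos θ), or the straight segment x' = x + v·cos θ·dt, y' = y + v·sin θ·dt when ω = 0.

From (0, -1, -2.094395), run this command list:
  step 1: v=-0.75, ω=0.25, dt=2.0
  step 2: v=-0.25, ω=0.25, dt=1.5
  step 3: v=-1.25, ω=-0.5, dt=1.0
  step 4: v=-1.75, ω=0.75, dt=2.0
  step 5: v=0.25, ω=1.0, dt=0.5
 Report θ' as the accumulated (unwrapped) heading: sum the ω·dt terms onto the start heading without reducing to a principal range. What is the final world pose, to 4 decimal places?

(-1.4611, 4.6543, 0.2806)

step 1: θ'=-1.5944 (R=-3.0000) → pose (0.4011, 0.4292, -1.5944)
step 2: θ'=-1.2194 (R=-1.0000) → pose (0.3403, 0.7970, -1.2194)
step 3: θ'=-1.7194 (R=2.5000) → pose (0.2150, 2.0277, -1.7194)
step 4: θ'=-0.2194 (R=-2.3333) → pose (-1.5848, 4.6505, -0.2194)
step 5: θ'=0.2806 (R=0.2500) → pose (-1.4611, 4.6543, 0.2806)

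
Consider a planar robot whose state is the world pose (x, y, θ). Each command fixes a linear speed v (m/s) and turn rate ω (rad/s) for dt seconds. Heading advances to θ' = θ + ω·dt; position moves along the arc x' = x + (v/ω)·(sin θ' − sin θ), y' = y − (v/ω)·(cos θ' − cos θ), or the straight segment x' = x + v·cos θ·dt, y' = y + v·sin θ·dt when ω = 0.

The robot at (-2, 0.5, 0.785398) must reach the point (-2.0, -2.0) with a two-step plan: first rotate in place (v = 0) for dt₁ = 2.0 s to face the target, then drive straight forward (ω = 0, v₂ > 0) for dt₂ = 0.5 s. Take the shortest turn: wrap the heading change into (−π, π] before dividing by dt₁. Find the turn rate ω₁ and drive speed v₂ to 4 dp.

ω₁ = -1.1781, v₂ = 5.0000

heading to target = atan2(-2−0.5, -2−-2) = -1.5708
Δθ = wrap(-1.5708 − 0.7854) = -2.3562; ω₁ = Δθ/dt₁ = -1.1781
distance = √((-2−-2)² + (-2−0.5)²) = 2.5000; v₂ = distance/dt₂ = 5.0000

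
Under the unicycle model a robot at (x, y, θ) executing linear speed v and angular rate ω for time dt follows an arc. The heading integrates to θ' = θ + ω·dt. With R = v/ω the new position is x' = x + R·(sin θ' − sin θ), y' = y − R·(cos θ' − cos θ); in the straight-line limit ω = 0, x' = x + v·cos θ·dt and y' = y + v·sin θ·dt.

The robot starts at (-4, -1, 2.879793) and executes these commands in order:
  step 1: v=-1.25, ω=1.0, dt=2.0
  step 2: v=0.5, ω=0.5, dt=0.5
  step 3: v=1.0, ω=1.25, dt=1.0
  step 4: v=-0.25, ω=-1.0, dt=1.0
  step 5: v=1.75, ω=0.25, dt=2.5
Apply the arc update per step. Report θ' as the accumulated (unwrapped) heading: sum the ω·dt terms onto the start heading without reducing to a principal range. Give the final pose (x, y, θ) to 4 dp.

step 1: θ'=4.8798 (R=-1.2500) → pose (-2.4440, 0.4157, 4.8798)
step 2: θ'=5.1298 (R=1.0000) → pose (-2.3721, 0.1769, 5.1298)
step 3: θ'=6.3798 (R=0.8000) → pose (-1.5636, -0.2950, 6.3798)
step 4: θ'=5.3798 (R=0.2500) → pose (-1.7841, -0.2009, 5.3798)
step 5: θ'=6.0048 (R=7.0000) → pose (1.7903, -2.5988, 6.0048)

(1.7903, -2.5988, 6.0048)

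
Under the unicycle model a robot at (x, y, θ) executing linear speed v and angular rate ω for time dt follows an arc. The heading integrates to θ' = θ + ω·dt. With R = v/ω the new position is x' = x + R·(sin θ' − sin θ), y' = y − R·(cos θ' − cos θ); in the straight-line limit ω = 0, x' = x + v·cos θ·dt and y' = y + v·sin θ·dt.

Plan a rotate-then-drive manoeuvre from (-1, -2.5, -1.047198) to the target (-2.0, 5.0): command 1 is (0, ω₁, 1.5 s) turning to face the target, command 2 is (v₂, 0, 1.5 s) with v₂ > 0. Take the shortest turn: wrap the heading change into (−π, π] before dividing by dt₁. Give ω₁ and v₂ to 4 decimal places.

heading to target = atan2(5−-2.5, -2−-1) = 1.7033
Δθ = wrap(1.7033 − -1.0472) = 2.7505; ω₁ = Δθ/dt₁ = 1.8337
distance = √((-2−-1)² + (5−-2.5)²) = 7.5664; v₂ = distance/dt₂ = 5.0442

ω₁ = 1.8337, v₂ = 5.0442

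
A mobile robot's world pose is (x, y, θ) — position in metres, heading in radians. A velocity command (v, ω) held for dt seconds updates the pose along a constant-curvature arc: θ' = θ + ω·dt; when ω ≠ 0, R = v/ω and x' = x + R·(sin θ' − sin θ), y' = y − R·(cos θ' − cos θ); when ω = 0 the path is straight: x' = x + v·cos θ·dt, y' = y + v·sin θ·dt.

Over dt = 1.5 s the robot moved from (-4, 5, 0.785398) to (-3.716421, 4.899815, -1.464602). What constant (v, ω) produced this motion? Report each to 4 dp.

Δθ = -1.464602 − 0.785398 = -2.250000
ω = Δθ/dt = -2.250000/1.5 = -1.5000
R = Δx/(sin θ' − sin θ) = -0.1667
v = R·ω = -0.1667·-1.5000 = 0.2500

v = 0.2500, ω = -1.5000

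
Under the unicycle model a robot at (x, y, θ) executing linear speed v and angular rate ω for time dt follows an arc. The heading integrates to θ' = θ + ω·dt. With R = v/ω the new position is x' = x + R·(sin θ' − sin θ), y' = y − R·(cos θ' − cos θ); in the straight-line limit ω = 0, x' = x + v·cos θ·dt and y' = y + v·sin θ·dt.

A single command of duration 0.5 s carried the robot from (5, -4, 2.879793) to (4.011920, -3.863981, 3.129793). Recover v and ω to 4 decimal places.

Δθ = 3.129793 − 2.879793 = 0.250000
ω = Δθ/dt = 0.250000/0.5 = 0.5000
R = Δx/(sin θ' − sin θ) = 4.0000
v = R·ω = 4.0000·0.5000 = 2.0000

v = 2.0000, ω = 0.5000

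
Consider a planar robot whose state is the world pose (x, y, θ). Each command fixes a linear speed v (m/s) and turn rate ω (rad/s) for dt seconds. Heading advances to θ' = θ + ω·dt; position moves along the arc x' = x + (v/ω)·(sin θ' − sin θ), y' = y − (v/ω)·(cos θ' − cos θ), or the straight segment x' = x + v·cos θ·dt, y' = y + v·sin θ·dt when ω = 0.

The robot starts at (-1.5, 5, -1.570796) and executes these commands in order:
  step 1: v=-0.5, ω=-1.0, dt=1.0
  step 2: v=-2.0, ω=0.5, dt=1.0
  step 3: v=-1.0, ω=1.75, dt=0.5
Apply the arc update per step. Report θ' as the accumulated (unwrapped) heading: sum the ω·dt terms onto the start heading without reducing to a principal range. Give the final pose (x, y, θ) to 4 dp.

step 1: θ'=-2.5708 (R=0.5000) → pose (-1.2702, 5.4207, -2.5708)
step 2: θ'=-2.0708 (R=-4.0000) → pose (0.0790, 6.8689, -2.0708)
step 3: θ'=-1.1958 (R=-0.5714) → pose (0.1092, 7.3522, -1.1958)

(0.1092, 7.3522, -1.1958)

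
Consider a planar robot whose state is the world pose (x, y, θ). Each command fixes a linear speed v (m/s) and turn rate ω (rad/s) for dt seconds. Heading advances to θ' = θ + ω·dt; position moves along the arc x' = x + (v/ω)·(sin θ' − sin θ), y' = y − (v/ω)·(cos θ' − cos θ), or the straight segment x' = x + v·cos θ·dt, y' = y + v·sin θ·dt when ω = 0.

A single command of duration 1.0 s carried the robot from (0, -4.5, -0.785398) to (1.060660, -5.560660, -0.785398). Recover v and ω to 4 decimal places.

Δθ = -0.785398 − -0.785398 = 0.000000
ω = Δθ/dt = 0.000000/1.0 = 0.0000
ω = 0 → v = (Δx·cos θ + Δy·sin θ)/dt = 1.5000

v = 1.5000, ω = 0.0000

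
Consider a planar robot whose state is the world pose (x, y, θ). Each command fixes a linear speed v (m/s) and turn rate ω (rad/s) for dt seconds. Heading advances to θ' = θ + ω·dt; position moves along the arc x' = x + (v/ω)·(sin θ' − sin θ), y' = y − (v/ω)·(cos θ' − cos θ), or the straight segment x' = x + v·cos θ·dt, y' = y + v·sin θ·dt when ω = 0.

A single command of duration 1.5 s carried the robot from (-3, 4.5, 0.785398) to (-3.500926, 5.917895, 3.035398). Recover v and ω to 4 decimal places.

v = 1.2500, ω = 1.5000

Δθ = 3.035398 − 0.785398 = 2.250000
ω = Δθ/dt = 2.250000/1.5 = 1.5000
R = −Δy/(cos θ' − cos θ) = 0.8333
v = R·ω = 0.8333·1.5000 = 1.2500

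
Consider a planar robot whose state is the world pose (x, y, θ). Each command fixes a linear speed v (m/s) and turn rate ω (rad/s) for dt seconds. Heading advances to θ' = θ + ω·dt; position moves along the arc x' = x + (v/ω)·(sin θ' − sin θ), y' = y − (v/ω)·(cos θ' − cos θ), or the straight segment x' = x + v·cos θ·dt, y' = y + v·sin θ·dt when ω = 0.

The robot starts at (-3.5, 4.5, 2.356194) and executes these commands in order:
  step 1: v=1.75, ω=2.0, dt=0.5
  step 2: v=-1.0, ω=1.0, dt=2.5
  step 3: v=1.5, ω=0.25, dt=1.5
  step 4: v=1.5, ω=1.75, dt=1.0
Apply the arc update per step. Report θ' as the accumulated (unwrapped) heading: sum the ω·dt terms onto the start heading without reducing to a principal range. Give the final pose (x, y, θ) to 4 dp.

(-1.0361, 7.0576, 7.9812)

step 1: θ'=3.3562 (R=0.8750) → pose (-4.3051, 4.7362, 3.3562)
step 2: θ'=5.8562 (R=-1.0000) → pose (-4.1039, 6.6235, 5.8562)
step 3: θ'=6.2312 (R=6.0000) → pose (-1.9309, 6.0929, 6.2312)
step 4: θ'=7.9812 (R=0.8571) → pose (-1.0361, 7.0576, 7.9812)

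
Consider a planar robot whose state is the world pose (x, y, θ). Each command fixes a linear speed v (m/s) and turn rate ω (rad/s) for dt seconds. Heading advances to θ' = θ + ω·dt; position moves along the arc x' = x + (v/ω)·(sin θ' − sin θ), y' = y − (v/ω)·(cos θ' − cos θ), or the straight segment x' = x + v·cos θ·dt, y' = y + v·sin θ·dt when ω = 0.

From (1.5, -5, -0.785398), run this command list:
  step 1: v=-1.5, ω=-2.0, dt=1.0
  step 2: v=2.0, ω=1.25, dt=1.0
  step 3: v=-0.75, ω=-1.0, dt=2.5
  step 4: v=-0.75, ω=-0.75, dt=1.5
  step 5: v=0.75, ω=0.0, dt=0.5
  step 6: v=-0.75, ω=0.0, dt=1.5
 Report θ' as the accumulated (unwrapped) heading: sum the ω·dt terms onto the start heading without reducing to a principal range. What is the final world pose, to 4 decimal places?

step 1: θ'=-2.7854 (R=0.7500) → pose (1.7688, -3.7667, -2.7854)
step 2: θ'=-1.5354 (R=1.6000) → pose (0.7277, -5.3229, -1.5354)
step 3: θ'=-4.0354 (R=0.7500) → pose (2.0619, -4.8266, -4.0354)
step 4: θ'=-5.1604 (R=1.0000) → pose (2.1837, -5.8862, -5.1604)
step 5: θ'=-5.1604 (straight) → pose (2.3462, -5.5482, -5.1604)
step 6: θ'=-5.1604 (straight) → pose (1.8588, -6.5622, -5.1604)

(1.8588, -6.5622, -5.1604)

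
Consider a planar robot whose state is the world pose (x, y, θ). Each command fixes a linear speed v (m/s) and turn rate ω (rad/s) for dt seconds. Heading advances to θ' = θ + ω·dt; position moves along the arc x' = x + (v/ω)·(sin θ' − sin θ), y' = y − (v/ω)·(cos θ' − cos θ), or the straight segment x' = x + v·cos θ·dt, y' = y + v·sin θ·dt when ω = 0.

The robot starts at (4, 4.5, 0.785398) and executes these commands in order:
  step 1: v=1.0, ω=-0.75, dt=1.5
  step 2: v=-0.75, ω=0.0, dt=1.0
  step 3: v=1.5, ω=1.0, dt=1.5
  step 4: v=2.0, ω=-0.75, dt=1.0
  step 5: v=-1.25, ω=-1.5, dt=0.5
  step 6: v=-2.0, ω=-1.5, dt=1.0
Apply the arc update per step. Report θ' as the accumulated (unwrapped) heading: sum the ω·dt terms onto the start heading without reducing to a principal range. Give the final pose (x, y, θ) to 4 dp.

(6.4848, 8.8511, -1.8396)

step 1: θ'=-0.3396 (R=-1.3333) → pose (5.3870, 4.8144, -0.3396)
step 2: θ'=-0.3396 (straight) → pose (4.6798, 5.0642, -0.3396)
step 3: θ'=1.1604 (R=1.5000) → pose (6.5549, 5.8801, 1.1604)
step 4: θ'=0.4104 (R=-2.6667) → pose (7.9362, 7.2614, 0.4104)
step 5: θ'=-0.3396 (R=0.8333) → pose (7.3261, 7.2398, -0.3396)
step 6: θ'=-1.8396 (R=1.3333) → pose (6.4848, 8.8511, -1.8396)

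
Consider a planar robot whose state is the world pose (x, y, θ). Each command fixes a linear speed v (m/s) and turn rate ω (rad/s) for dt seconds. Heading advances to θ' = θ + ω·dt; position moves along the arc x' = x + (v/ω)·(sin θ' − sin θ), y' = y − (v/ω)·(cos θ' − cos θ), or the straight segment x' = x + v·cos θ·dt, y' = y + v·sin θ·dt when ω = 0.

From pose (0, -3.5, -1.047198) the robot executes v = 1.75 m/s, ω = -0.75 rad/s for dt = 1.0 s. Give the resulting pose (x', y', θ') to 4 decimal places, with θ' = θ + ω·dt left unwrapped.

(0.2531, -5.1904, -1.7972)

θ' = -1.0472 + -0.75·1.0 = -1.7972
R = v/ω = 1.75/-0.75 = -2.3333
x' = 0 + -2.3333·(sin -1.7972 − sin -1.0472) = 0.2531
y' = -3.5 − -2.3333·(cos -1.7972 − cos -1.0472) = -5.1904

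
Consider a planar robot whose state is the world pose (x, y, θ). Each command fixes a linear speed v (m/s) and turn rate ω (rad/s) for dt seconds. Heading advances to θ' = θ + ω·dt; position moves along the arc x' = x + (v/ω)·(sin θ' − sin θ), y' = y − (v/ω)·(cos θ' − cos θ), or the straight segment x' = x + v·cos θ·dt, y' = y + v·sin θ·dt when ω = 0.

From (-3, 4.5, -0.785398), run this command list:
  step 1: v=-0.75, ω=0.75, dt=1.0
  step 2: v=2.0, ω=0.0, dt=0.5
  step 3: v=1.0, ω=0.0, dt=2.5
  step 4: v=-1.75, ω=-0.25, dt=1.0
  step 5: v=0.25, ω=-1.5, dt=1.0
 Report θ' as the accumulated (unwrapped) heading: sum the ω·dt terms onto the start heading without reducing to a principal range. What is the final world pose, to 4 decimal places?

(-1.7810, 4.7517, -1.7854)

step 1: θ'=-0.0354 (R=-1.0000) → pose (-3.6717, 4.7923, -0.0354)
step 2: θ'=-0.0354 (straight) → pose (-2.6723, 4.7569, -0.0354)
step 3: θ'=-0.0354 (straight) → pose (-0.1739, 4.6684, -0.0354)
step 4: θ'=-0.2854 (R=7.0000) → pose (-1.8969, 4.9472, -0.2854)
step 5: θ'=-1.7854 (R=-0.1667) → pose (-1.7810, 4.7517, -1.7854)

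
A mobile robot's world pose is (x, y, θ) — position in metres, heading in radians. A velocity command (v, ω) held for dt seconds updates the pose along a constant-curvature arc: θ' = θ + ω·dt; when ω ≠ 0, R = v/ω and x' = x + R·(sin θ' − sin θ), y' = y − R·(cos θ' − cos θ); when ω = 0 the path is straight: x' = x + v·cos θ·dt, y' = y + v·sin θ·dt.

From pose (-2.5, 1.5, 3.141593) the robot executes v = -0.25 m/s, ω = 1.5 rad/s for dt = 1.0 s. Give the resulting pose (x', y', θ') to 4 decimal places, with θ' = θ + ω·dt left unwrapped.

θ' = 3.1416 + 1.5·1.0 = 4.6416
R = v/ω = -0.25/1.5 = -0.1667
x' = -2.5 + -0.1667·(sin 4.6416 − sin 3.1416) = -2.3338
y' = 1.5 − -0.1667·(cos 4.6416 − cos 3.1416) = 1.6549

(-2.3338, 1.6549, 4.6416)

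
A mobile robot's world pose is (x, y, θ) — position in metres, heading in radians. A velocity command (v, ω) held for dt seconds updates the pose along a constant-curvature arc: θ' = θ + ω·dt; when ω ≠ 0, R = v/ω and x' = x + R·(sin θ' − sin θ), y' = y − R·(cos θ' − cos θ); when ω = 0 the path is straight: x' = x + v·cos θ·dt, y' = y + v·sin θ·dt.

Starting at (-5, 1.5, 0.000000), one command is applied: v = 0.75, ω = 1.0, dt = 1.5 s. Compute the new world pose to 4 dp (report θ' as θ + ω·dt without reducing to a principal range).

θ' = 0.0000 + 1.0·1.5 = 1.5000
R = v/ω = 0.75/1.0 = 0.7500
x' = -5 + 0.7500·(sin 1.5000 − sin 0.0000) = -4.2519
y' = 1.5 − 0.7500·(cos 1.5000 − cos 0.0000) = 2.1969

(-4.2519, 2.1969, 1.5000)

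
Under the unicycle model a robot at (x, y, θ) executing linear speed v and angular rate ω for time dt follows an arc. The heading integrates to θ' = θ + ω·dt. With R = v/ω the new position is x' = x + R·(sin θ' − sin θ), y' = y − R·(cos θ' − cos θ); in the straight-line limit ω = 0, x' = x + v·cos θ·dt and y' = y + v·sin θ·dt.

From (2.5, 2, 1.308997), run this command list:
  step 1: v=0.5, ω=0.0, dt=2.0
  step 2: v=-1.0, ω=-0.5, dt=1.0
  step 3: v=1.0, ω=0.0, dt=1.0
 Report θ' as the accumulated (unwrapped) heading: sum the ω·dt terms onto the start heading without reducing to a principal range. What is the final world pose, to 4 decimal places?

(2.9644, 2.8267, 0.8090)

step 1: θ'=1.3090 (straight) → pose (2.7588, 2.9659, 1.3090)
step 2: θ'=0.8090 (R=2.0000) → pose (2.2742, 2.1031, 0.8090)
step 3: θ'=0.8090 (straight) → pose (2.9644, 2.8267, 0.8090)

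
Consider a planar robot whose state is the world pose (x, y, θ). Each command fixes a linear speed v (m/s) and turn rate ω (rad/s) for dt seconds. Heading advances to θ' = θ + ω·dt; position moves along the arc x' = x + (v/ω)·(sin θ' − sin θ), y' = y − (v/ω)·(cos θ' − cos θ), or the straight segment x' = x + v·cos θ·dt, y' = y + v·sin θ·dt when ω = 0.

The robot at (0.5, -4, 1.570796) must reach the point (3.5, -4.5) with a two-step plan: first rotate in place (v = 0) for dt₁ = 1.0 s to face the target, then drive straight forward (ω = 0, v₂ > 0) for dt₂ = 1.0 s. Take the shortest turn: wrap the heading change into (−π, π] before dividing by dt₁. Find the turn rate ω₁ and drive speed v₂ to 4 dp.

ω₁ = -1.7359, v₂ = 3.0414

heading to target = atan2(-4.5−-4, 3.5−0.5) = -0.1651
Δθ = wrap(-0.1651 − 1.5708) = -1.7359; ω₁ = Δθ/dt₁ = -1.7359
distance = √((3.5−0.5)² + (-4.5−-4)²) = 3.0414; v₂ = distance/dt₂ = 3.0414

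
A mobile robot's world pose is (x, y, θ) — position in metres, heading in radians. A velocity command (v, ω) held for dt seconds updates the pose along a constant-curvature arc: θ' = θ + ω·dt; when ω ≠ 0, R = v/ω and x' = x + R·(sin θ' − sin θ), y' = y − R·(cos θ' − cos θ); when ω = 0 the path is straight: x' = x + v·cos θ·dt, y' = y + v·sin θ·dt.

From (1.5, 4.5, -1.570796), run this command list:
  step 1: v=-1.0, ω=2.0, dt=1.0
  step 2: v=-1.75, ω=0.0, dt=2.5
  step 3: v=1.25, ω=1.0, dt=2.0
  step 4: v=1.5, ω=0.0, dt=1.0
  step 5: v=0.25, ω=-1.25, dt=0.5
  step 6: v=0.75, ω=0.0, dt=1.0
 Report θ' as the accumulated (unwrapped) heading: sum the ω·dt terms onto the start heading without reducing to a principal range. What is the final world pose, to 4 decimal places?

(-4.2619, 7.0319, 1.8042)

step 1: θ'=0.4292 (R=-0.5000) → pose (0.7919, 4.9546, 0.4292)
step 2: θ'=0.4292 (straight) → pose (-3.1862, 3.1340, 0.4292)
step 3: θ'=2.4292 (R=1.2500) → pose (-2.8894, 5.2166, 2.4292)
step 4: θ'=2.4292 (straight) → pose (-4.0246, 6.1971, 2.4292)
step 5: θ'=1.8042 (R=-0.2000) → pose (-4.0884, 6.3022, 1.8042)
step 6: θ'=1.8042 (straight) → pose (-4.2619, 7.0319, 1.8042)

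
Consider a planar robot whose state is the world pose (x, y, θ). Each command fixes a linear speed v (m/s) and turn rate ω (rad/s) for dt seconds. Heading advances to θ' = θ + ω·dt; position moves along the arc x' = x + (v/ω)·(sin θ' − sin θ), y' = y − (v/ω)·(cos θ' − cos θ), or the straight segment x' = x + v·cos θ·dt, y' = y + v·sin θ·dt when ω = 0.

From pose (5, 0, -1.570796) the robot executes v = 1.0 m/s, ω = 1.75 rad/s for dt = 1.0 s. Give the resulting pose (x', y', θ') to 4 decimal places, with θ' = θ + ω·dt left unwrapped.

θ' = -1.5708 + 1.75·1.0 = 0.1792
R = v/ω = 1.0/1.75 = 0.5714
x' = 5 + 0.5714·(sin 0.1792 − sin -1.5708) = 5.6733
y' = 0 − 0.5714·(cos 0.1792 − cos -1.5708) = -0.5623

(5.6733, -0.5623, 0.1792)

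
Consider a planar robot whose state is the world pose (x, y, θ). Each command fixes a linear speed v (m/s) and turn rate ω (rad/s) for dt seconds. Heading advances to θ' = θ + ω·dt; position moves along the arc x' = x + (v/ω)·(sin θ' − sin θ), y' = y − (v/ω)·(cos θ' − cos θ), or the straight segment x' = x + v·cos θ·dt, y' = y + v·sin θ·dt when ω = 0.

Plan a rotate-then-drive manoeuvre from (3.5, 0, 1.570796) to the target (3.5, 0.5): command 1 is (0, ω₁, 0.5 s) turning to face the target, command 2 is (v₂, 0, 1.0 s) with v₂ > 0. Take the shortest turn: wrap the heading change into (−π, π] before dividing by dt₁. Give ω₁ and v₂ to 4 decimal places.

heading to target = atan2(0.5−0, 3.5−3.5) = 1.5708
Δθ = wrap(1.5708 − 1.5708) = 0.0000; ω₁ = Δθ/dt₁ = 0.0000
distance = √((3.5−3.5)² + (0.5−0)²) = 0.5000; v₂ = distance/dt₂ = 0.5000

ω₁ = 0.0000, v₂ = 0.5000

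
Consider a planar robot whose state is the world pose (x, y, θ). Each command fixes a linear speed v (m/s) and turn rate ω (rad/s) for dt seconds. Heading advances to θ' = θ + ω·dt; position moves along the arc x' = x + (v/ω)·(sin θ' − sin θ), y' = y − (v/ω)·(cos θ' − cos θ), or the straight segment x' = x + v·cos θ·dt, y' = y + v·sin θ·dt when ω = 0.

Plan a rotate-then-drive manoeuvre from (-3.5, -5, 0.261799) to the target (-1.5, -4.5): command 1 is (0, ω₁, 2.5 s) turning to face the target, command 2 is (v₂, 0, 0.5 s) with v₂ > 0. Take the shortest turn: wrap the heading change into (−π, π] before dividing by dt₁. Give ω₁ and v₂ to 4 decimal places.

ω₁ = -0.0067, v₂ = 4.1231

heading to target = atan2(-4.5−-5, -1.5−-3.5) = 0.2450
Δθ = wrap(0.2450 − 0.2618) = -0.0168; ω₁ = Δθ/dt₁ = -0.0067
distance = √((-1.5−-3.5)² + (-4.5−-5)²) = 2.0616; v₂ = distance/dt₂ = 4.1231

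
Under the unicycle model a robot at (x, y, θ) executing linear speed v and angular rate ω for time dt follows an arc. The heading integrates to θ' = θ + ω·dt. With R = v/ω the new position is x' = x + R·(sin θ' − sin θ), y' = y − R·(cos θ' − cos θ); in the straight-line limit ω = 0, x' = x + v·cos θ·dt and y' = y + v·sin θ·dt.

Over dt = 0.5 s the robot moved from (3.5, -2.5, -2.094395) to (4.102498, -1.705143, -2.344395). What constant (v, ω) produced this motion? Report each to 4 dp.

Δθ = -2.344395 − -2.094395 = -0.250000
ω = Δθ/dt = -0.250000/0.5 = -0.5000
R = −Δy/(cos θ' − cos θ) = 4.0000
v = R·ω = 4.0000·-0.5000 = -2.0000

v = -2.0000, ω = -0.5000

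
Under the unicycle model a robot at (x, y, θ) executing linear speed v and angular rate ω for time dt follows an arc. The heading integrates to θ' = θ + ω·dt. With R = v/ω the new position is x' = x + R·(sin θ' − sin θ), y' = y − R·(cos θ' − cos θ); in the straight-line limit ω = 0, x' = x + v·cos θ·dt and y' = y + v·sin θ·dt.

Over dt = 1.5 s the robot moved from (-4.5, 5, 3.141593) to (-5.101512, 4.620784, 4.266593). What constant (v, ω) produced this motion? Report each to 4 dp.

v = 0.5000, ω = 0.7500

Δθ = 4.266593 − 3.141593 = 1.125000
ω = Δθ/dt = 1.125000/1.5 = 0.7500
R = Δx/(sin θ' − sin θ) = 0.6667
v = R·ω = 0.6667·0.7500 = 0.5000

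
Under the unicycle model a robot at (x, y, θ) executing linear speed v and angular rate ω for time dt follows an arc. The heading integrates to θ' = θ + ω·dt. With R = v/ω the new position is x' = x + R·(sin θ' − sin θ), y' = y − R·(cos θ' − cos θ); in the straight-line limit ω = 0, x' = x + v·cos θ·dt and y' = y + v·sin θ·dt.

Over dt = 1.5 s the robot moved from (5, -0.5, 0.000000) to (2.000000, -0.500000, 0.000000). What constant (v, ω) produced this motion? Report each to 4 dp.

v = -2.0000, ω = 0.0000

Δθ = 0.000000 − 0.000000 = 0.000000
ω = Δθ/dt = 0.000000/1.5 = 0.0000
ω = 0 → v = (Δx·cos θ + Δy·sin θ)/dt = -2.0000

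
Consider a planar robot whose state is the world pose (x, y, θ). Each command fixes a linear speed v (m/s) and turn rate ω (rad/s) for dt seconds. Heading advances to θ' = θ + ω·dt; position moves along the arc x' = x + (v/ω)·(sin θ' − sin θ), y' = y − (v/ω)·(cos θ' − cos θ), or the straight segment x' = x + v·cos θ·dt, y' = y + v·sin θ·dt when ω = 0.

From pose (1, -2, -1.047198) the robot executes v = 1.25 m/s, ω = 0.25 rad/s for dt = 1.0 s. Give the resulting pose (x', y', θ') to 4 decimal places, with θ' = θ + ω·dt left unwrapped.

θ' = -1.0472 + 0.25·1.0 = -0.7972
R = v/ω = 1.25/0.25 = 5.0000
x' = 1 + 5.0000·(sin -0.7972 − sin -1.0472) = 1.7531
y' = -2 − 5.0000·(cos -0.7972 − cos -1.0472) = -2.9936

(1.7531, -2.9936, -0.7972)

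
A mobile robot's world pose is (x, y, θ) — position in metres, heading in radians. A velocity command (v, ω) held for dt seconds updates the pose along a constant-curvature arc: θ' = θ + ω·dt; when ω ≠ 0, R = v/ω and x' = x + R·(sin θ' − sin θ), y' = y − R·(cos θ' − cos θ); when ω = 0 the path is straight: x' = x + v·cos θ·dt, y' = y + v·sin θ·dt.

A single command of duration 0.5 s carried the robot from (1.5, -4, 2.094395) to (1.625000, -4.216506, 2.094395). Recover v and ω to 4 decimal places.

Δθ = 2.094395 − 2.094395 = 0.000000
ω = Δθ/dt = 0.000000/0.5 = 0.0000
ω = 0 → v = (Δx·cos θ + Δy·sin θ)/dt = -0.5000

v = -0.5000, ω = 0.0000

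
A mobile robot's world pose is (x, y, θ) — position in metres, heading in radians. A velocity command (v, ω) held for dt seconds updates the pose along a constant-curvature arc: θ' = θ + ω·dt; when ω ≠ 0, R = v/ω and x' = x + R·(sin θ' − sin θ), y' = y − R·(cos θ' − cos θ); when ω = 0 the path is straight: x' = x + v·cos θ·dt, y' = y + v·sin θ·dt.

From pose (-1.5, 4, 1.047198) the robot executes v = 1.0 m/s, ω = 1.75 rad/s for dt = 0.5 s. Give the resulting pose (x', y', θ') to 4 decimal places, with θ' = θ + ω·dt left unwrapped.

(-1.4584, 4.4824, 1.9222)

θ' = 1.0472 + 1.75·0.5 = 1.9222
R = v/ω = 1.0/1.75 = 0.5714
x' = -1.5 + 0.5714·(sin 1.9222 − sin 1.0472) = -1.4584
y' = 4 − 0.5714·(cos 1.9222 − cos 1.0472) = 4.4824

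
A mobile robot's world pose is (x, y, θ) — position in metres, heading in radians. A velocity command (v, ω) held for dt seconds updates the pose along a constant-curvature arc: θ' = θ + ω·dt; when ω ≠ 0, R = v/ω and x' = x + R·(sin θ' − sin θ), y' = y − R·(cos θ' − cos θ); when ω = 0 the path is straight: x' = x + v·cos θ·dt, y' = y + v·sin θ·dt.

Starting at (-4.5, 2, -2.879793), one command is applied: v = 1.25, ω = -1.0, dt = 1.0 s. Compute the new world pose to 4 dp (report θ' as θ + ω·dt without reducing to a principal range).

(-5.6647, 2.2828, -3.8798)

θ' = -2.8798 + -1.0·1.0 = -3.8798
R = v/ω = 1.25/-1.0 = -1.2500
x' = -4.5 + -1.2500·(sin -3.8798 − sin -2.8798) = -5.6647
y' = 2 − -1.2500·(cos -3.8798 − cos -2.8798) = 2.2828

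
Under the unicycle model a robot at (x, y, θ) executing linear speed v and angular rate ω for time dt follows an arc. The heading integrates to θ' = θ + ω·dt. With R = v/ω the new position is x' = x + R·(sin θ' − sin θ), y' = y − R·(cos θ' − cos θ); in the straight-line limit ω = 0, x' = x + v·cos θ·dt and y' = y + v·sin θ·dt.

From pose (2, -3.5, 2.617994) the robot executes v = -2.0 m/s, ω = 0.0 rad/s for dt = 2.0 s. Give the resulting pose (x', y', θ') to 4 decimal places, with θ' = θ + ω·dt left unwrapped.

θ' = 2.6180 + 0.0·2.0 = 2.6180
ω = 0 → straight: x' = 2 + -2.0·cos(2.6180)·2.0 = 5.4641
y' = -3.5 + -2.0·sin(2.6180)·2.0 = -5.5000

(5.4641, -5.5000, 2.6180)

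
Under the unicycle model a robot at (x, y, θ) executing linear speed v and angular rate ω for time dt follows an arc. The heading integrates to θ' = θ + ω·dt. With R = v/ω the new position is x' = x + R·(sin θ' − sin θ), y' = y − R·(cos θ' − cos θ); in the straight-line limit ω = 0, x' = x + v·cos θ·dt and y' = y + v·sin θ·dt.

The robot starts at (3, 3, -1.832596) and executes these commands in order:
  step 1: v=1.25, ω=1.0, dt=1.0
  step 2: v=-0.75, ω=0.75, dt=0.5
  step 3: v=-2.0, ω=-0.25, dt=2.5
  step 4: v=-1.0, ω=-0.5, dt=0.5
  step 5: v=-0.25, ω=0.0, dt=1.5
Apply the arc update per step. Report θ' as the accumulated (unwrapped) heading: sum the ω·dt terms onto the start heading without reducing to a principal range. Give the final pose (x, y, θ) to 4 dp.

step 1: θ'=-0.8326 (R=1.2500) → pose (3.2828, 1.8353, -0.8326)
step 2: θ'=-0.4576 (R=-1.0000) → pose (2.9849, 2.0594, -0.4576)
step 3: θ'=-1.0826 (R=8.0000) → pose (-0.5462, 5.4841, -1.0826)
step 4: θ'=-1.3326 (R=2.0000) → pose (-0.7233, 5.9502, -1.3326)
step 5: θ'=-1.3326 (straight) → pose (-0.8118, 6.3147, -1.3326)

(-0.8118, 6.3147, -1.3326)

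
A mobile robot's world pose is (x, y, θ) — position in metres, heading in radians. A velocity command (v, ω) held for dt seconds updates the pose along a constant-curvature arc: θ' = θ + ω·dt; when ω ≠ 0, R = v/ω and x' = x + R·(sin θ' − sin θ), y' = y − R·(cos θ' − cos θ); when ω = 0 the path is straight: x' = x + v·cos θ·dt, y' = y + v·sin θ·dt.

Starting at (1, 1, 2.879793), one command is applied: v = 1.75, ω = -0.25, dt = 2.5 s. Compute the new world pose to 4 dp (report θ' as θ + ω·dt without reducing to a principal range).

(-2.6136, 3.3382, 2.2548)

θ' = 2.8798 + -0.25·2.5 = 2.2548
R = v/ω = 1.75/-0.25 = -7.0000
x' = 1 + -7.0000·(sin 2.2548 − sin 2.8798) = -2.6136
y' = 1 − -7.0000·(cos 2.2548 − cos 2.8798) = 3.3382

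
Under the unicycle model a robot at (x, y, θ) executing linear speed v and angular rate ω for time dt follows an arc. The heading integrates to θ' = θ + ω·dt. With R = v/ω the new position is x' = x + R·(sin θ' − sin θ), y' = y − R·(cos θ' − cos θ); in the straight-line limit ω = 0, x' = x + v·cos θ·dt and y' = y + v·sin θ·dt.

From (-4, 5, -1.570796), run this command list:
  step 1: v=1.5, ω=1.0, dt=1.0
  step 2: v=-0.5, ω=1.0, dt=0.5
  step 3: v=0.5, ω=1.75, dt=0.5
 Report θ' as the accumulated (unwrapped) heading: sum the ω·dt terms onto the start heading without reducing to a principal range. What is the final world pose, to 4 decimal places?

(-3.3192, 3.9026, 0.8042)

step 1: θ'=-0.5708 (R=1.5000) → pose (-3.3105, 3.7378, -0.5708)
step 2: θ'=-0.0708 (R=-0.5000) → pose (-3.5452, 3.8158, -0.0708)
step 3: θ'=0.8042 (R=0.2857) → pose (-3.3192, 3.9026, 0.8042)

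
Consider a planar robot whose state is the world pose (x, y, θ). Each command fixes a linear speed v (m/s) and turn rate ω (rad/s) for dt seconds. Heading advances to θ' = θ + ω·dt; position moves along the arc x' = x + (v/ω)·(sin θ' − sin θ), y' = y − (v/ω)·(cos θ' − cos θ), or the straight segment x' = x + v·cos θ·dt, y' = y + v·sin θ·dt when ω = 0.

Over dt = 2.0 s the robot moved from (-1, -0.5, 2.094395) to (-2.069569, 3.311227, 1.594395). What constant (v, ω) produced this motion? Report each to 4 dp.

Δθ = 1.594395 − 2.094395 = -0.500000
ω = Δθ/dt = -0.500000/2.0 = -0.2500
R = −Δy/(cos θ' − cos θ) = -8.0000
v = R·ω = -8.0000·-0.2500 = 2.0000

v = 2.0000, ω = -0.2500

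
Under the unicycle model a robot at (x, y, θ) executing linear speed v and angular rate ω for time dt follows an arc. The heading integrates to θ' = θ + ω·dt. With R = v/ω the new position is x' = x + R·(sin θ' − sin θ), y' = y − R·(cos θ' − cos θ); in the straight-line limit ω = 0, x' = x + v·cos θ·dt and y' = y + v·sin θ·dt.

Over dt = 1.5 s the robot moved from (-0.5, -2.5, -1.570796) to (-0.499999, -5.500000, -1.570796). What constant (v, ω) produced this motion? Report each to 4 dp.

Δθ = -1.570796 − -1.570796 = 0.000000
ω = Δθ/dt = 0.000000/1.5 = 0.0000
ω = 0 → v = (Δx·cos θ + Δy·sin θ)/dt = 2.0000

v = 2.0000, ω = 0.0000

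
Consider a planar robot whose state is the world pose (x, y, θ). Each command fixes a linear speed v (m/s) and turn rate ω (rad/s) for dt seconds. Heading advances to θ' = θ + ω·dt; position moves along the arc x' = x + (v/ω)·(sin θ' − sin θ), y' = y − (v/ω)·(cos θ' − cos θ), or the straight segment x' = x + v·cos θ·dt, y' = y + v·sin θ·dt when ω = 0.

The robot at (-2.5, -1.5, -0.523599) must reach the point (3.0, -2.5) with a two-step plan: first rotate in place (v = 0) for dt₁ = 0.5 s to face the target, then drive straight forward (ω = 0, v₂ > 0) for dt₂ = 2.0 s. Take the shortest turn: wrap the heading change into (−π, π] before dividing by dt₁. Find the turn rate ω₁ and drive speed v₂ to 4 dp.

heading to target = atan2(-2.5−-1.5, 3−-2.5) = -0.1799
Δθ = wrap(-0.1799 − -0.5236) = 0.3437; ω₁ = Δθ/dt₁ = 0.6875
distance = √((3−-2.5)² + (-2.5−-1.5)²) = 5.5902; v₂ = distance/dt₂ = 2.7951

ω₁ = 0.6875, v₂ = 2.7951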